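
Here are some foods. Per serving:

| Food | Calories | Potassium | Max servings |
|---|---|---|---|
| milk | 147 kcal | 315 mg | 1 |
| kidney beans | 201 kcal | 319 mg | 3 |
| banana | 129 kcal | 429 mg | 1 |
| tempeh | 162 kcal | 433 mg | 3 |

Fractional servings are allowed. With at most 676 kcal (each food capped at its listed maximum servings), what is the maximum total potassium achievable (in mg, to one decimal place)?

1858.7 mg

Potassium per kcal: banana 3.326, tempeh 2.673, milk 2.143, kidney beans 1.587.
Take 1 serving of banana: uses 129 kcal, +429.0 mg potassium (running total 429.0 mg).
Take 3 servings of tempeh: uses 486 kcal, +1299.0 mg potassium (running total 1728.0 mg).
Take 0.415 servings of milk: uses 61 kcal, +130.7 mg potassium (running total 1858.7 mg).
Filling greedily by potassium-per-kcal is optimal for one linear limit, giving 1858.7 mg.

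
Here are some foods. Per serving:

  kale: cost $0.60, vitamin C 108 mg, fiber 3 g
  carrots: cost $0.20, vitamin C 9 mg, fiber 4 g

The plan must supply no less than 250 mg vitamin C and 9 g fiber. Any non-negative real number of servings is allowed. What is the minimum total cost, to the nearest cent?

$1.47

Minimising a linear cost over {vitamin C ≥ 250, fiber ≥ 9, servings ≥ 0} — the optimum is at a vertex, using one or two foods.
kale only: max(250/108, 9/3) = 3 servings → $1.80.
carrots only: max(250/9, 9/4) = 27.78 servings → $5.56.
kale + carrots with both tight: 2.269 servings and 0.5481 servings → $1.47.
So the least-cost plan costs $1.47.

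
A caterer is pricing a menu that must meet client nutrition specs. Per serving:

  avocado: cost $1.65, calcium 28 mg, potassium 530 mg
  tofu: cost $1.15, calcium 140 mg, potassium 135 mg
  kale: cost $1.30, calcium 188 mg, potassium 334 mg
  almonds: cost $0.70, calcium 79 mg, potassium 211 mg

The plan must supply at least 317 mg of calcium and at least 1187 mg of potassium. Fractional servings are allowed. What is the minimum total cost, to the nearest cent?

$3.86

Minimising a linear cost over {calcium ≥ 317, potassium ≥ 1187, servings ≥ 0} — the optimum is at a vertex, using one or two foods.
avocado only: max(317/28, 1187/530) = 11.32 servings → $18.68.
tofu only: max(317/140, 1187/135) = 8.793 servings → $10.11.
kale only: max(317/188, 1187/334) = 3.554 servings → $4.62.
almonds only: max(317/79, 1187/211) = 5.626 servings → $3.94.
avocado + tofu with both tight: 1.752 servings and 1.914 servings → $5.09.
avocado + kale with both tight: 1.299 servings and 1.493 servings → $4.08.
avocado + almonds with both tight: 0.7476 servings and 3.748 servings → $3.86.
tofu + kale with both targets exact would need a negative amount; discard.
tofu + almonds: intersection lies outside the first quadrant.
kale + almonds: intersection lies outside the first quadrant.
So the least-cost plan costs $3.86.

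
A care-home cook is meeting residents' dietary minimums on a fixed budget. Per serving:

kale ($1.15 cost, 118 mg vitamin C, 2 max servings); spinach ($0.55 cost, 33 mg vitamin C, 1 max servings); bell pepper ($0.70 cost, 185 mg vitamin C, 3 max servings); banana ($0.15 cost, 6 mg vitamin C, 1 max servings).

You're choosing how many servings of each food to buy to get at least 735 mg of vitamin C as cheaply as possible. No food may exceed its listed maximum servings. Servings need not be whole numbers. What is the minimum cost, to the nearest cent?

$3.85

Cost per mg of vitamin C: bell pepper $0.0038, kale $0.0097, spinach $0.0167, banana $0.0250.
Take 3 servings of bell pepper: +555.0 mg vitamin C for $2.10 (total $2.10, still need 180.0 mg).
Take 1.525 servings of kale: +180.0 mg vitamin C for $1.75 (total $3.85, still need 0.0 mg).
Filling from the cheapest source first is optimal under one linear minimum: $3.85.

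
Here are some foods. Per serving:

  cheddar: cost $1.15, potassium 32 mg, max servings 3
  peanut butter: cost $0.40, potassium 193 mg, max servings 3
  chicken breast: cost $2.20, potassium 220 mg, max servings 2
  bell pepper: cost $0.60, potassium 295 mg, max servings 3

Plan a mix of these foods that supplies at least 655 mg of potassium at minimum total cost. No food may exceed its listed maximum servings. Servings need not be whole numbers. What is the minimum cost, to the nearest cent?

$1.33

Cost per mg of potassium: bell pepper $0.0020, peanut butter $0.0021, chicken breast $0.0100, cheddar $0.0359.
Take 2.22 servings of bell pepper: +655.0 mg potassium for $1.33 (total $1.33, still need 0.0 mg).
Filling from the cheapest source first is optimal under one linear minimum: $1.33.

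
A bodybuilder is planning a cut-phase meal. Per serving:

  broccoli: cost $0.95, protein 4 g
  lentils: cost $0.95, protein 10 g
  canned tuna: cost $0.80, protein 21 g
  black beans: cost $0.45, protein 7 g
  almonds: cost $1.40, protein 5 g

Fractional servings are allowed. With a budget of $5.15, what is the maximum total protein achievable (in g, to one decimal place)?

Protein per dollar: canned tuna 26.25, black beans 15.56, lentils 10.53, broccoli 4.211, almonds 3.571.
With no serving limits, spend the whole cost allowance on canned tuna: $5.15 / $0.80 × 21 g = 135.2 g.

135.2 g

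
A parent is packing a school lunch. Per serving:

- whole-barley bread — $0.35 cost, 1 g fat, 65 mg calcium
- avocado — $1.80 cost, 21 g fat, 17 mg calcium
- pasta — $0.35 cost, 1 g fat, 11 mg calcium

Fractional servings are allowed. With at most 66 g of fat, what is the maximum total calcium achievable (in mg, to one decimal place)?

Calcium per g fat: whole-barley bread 65, pasta 11, avocado 0.8095.
With no serving limits, spend the whole fat allowance on whole-barley bread: 66 g / 1 g × 65 mg = 4290.0 mg.

4290.0 mg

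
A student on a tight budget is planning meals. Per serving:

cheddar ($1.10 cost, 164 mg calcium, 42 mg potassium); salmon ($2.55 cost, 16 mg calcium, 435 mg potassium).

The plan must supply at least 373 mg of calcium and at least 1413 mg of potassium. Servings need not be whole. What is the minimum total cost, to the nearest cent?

$9.97

An LP optimum is at a vertex; with two nutrient constraints at most two foods are used. Check each candidate.
cheddar only: max(373/164, 1413/42) = 33.64 servings → $37.01.
salmon only: max(373/16, 1413/435) = 23.31 servings → $59.45.
cheddar + salmon with both tight: 1.976 servings and 3.057 servings → $9.97.
So the least-cost plan costs $9.97.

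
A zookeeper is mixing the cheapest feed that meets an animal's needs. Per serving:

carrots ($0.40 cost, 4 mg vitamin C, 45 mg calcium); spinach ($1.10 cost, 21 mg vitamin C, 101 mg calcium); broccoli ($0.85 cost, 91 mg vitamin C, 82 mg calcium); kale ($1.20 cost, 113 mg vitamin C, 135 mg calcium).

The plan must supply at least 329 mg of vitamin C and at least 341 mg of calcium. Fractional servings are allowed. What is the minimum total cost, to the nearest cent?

$3.27

This is a tiny linear program; its minimum lies at a vertex of the feasible set. List the vertices and price them.
carrots only: max(329/4, 341/45) = 82.25 servings → $32.90.
spinach only: max(329/21, 341/101) = 15.67 servings → $17.23.
broccoli only: max(329/91, 341/82) = 4.159 servings → $3.53.
kale only: max(329/113, 341/135) = 2.912 servings → $3.49.
carrots + spinach with both targets exact would need a negative amount; discard.
carrots + broccoli with both tight: 1.076 servings and 3.568 servings → $3.46.
carrots + kale: the both-tight solution has a negative serving — not a feasible corner.
spinach + broccoli with both tight: 0.5426 servings and 3.49 servings → $3.56.
spinach + kale: intersection lies outside the first quadrant.
broccoli + kale with both tight: 1.948 servings and 1.342 servings → $3.27.
Cheapest feasible corner: $3.27.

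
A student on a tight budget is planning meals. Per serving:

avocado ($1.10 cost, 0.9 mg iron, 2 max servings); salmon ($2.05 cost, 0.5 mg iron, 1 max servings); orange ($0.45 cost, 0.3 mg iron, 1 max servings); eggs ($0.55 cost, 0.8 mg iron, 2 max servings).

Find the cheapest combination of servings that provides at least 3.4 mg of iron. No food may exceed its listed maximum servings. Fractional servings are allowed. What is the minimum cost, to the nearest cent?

$3.30

Cost per mg of iron: eggs $0.6875, avocado $1.2222, orange $1.5000, salmon $4.1000.
Take 2 servings of eggs: +1.6 mg iron for $1.10 (total $1.10, still need 1.8 mg).
Take 2 servings of avocado: +1.8 mg iron for $2.20 (total $3.30, still need 0.0 mg).
Greedy by cheapest-per-mg is optimal for a single linear constraint, so the minimum cost is $3.30.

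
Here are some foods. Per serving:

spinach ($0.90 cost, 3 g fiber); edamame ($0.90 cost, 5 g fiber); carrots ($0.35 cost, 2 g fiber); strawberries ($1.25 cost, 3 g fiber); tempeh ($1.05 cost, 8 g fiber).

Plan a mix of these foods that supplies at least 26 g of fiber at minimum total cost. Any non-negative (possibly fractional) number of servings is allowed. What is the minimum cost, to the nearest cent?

Cost per g of fiber: tempeh $0.1313, carrots $0.1750, edamame $0.1800, spinach $0.3000, strawberries $0.4167.
With no serving limits, use only tempeh: 26 g / 8 g = 3.25 servings × $1.05 = $3.41.

$3.41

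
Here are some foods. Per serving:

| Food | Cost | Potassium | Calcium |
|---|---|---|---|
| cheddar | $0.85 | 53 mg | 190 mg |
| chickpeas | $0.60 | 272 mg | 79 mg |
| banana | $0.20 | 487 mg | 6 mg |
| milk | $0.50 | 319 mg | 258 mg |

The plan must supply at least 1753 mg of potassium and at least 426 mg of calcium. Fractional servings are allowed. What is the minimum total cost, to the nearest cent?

At the optimum either one food covers both requirements or two foods hit both targets exactly; no other combination can be cheaper.
cheddar only: max(1753/53, 426/190) = 33.08 servings → $28.11.
chickpeas only: max(1753/272, 426/79) = 6.445 servings → $3.87.
banana only: max(1753/487, 426/6) = 71 servings → $14.20.
milk only: max(1753/319, 426/258) = 5.495 servings → $2.75.
cheddar + chickpeas with both targets exact would need a negative amount; discard.
cheddar + banana with both tight: 2.136 servings and 3.367 servings → $2.49.
cheddar + milk: the both-tight solution has a negative serving — not a feasible corner.
chickpeas + banana with both tight: 5.346 servings and 0.6139 servings → $3.33.
chickpeas + milk: intersection lies outside the first quadrant.
banana + milk with both tight: 2.557 servings and 1.592 servings → $1.31.
So the least-cost plan costs $1.31.

$1.31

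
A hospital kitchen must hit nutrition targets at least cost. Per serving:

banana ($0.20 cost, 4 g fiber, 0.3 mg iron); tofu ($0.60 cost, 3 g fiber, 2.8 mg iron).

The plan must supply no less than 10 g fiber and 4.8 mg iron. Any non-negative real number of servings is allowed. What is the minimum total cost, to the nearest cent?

$1.21

At the optimum either one food covers both requirements or two foods hit both targets exactly; no other combination can be cheaper.
banana only: max(10/4, 4.8/0.3) = 16 servings → $3.20.
tofu only: max(10/3, 4.8/2.8) = 3.333 servings → $2.00.
banana + tofu with both tight: 1.32 servings and 1.573 servings → $1.21.
So the least-cost plan costs $1.21.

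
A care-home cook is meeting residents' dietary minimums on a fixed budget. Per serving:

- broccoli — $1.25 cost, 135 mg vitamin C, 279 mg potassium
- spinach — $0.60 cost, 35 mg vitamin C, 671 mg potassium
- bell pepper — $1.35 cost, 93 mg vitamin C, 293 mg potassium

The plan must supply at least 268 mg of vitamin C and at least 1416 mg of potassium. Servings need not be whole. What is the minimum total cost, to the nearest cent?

$2.88

This is a tiny linear program; its minimum lies at a vertex of the feasible set. List the vertices and price them.
broccoli only: max(268/135, 1416/279) = 5.075 servings → $6.34.
spinach only: max(268/35, 1416/671) = 7.657 servings → $4.59.
bell pepper only: max(268/93, 1416/293) = 4.833 servings → $6.52.
broccoli + spinach with both tight: 1.612 servings and 1.44 servings → $2.88.
broccoli + bell pepper: the both-tight solution has a negative serving — not a feasible corner.
spinach + bell pepper with both tight: 1.019 servings and 2.498 servings → $3.98.
So the least-cost plan costs $2.88.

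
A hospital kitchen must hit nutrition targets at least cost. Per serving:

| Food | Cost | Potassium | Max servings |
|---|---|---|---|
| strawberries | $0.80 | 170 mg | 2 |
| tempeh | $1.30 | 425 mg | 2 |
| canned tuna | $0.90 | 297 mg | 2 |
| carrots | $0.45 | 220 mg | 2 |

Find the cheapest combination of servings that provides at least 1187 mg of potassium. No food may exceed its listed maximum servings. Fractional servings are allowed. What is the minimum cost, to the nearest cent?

$3.17

Cost per mg of potassium: carrots $0.0020, canned tuna $0.0030, tempeh $0.0031, strawberries $0.0047.
Take 2 servings of carrots: +440.0 mg potassium for $0.90 (total $0.90, still need 747.0 mg).
Take 2 servings of canned tuna: +594.0 mg potassium for $1.80 (total $2.70, still need 153.0 mg).
Take 0.36 servings of tempeh: +153.0 mg potassium for $0.47 (total $3.17, still need 0.0 mg).
Filling from the cheapest source first is optimal under one linear minimum: $3.17.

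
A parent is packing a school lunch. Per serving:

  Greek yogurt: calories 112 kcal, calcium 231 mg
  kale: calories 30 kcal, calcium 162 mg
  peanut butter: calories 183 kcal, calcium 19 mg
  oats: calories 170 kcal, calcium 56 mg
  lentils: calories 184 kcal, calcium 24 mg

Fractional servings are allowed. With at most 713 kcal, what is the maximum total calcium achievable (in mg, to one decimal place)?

Calcium per kcal: kale 5.4, Greek yogurt 2.062, oats 0.3294, lentils 0.1304, peanut butter 0.1038.
With no serving limits, spend the whole calories allowance on kale: 713 kcal / 30 kcal × 162 mg = 3850.2 mg.

3850.2 mg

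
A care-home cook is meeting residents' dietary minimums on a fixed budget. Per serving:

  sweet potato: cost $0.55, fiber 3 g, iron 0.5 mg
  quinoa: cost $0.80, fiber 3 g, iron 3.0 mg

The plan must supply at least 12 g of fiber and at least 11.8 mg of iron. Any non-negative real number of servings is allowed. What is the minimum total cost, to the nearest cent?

$3.18

A basic optimal solution has at most two foods positive. Try each food alone and each pair with both targets met exactly.
sweet potato only: max(12/3, 11.8/0.5) = 23.6 servings → $12.98.
quinoa only: max(12/3, 11.8/3.0) = 4 servings → $3.20.
sweet potato + quinoa with both tight: 0.08 servings and 3.92 servings → $3.18.
So the least-cost plan costs $3.18.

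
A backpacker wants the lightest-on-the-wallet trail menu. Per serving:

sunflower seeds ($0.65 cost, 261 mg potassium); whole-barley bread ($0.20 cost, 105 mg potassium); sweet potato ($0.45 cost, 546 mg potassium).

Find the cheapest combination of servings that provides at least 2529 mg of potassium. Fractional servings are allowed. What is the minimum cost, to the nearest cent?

$2.08

Cost per mg of potassium: sweet potato $0.0008, whole-barley bread $0.0019, sunflower seeds $0.0025.
With no serving limits, use only sweet potato: 2529 mg / 546 mg = 4.632 servings × $0.45 = $2.08.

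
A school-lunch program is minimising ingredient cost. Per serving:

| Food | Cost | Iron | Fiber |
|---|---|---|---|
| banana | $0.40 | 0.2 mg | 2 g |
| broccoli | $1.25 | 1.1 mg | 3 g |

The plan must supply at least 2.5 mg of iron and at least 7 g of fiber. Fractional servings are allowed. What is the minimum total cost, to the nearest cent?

This is a tiny linear program; its minimum lies at a vertex of the feasible set. List the vertices and price them.
banana only: max(2.5/0.2, 7/2) = 12.5 servings → $5.00.
broccoli only: max(2.5/1.1, 7/3) = 2.333 servings → $2.92.
banana + broccoli with both tight: 0.125 servings and 2.25 servings → $2.86.
The minimum over all feasible corners is $2.86.

$2.86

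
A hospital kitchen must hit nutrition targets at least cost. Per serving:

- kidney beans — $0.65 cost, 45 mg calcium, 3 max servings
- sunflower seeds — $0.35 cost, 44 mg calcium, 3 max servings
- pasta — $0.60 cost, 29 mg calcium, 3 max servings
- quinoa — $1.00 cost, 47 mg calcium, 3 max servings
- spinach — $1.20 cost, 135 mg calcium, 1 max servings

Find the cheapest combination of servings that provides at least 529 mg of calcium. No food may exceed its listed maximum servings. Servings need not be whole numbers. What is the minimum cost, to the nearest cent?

Cost per mg of calcium: sunflower seeds $0.0080, spinach $0.0089, kidney beans $0.0144, pasta $0.0207, quinoa $0.0213.
Take 3 servings of sunflower seeds: +132.0 mg calcium for $1.05 (total $1.05, still need 397.0 mg).
Take 1 serving of spinach: +135.0 mg calcium for $1.20 (total $2.25, still need 262.0 mg).
Take 3 servings of kidney beans: +135.0 mg calcium for $1.95 (total $4.20, still need 127.0 mg).
Take 3 servings of pasta: +87.0 mg calcium for $1.80 (total $6.00, still need 40.0 mg).
Take 0.8511 servings of quinoa: +40.0 mg calcium for $0.85 (total $6.85, still need 0.0 mg).
Greedy by cheapest-per-mg is optimal for a single linear constraint, so the minimum cost is $6.85.

$6.85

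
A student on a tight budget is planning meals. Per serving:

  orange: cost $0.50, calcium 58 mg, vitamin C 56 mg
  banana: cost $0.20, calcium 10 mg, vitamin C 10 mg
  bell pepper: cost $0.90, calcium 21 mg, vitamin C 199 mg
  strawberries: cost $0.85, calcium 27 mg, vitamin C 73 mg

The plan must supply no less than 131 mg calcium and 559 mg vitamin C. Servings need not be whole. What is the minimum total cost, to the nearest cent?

$2.87

At the optimum either one food covers both requirements or two foods hit both targets exactly; no other combination can be cheaper.
orange only: max(131/58, 559/56) = 9.982 servings → $4.99.
banana only: max(131/10, 559/10) = 55.9 servings → $11.18.
bell pepper only: max(131/21, 559/199) = 6.238 servings → $5.61.
strawberries only: max(131/27, 559/73) = 7.658 servings → $6.51.
orange + banana with both targets exact would need a negative amount; discard.
orange + bell pepper with both tight: 1.382 servings and 2.42 servings → $2.87.
orange + strawberries: the both-tight solution has a negative serving — not a feasible corner.
banana + bell pepper with both tight: 8.051 servings and 2.404 servings → $3.77.
banana + strawberries: intersection lies outside the first quadrant.
bell pepper + strawberries with both tight: 1.44 servings and 3.732 servings → $4.47.
So the least-cost plan costs $2.87.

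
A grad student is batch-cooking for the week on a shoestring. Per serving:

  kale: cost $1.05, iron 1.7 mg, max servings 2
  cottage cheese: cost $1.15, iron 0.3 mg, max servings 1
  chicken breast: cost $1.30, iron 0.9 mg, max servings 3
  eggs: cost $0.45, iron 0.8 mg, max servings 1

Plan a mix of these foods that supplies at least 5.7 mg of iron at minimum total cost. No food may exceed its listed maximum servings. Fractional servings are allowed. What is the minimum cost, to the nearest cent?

Cost per mg of iron: eggs $0.5625, kale $0.6176, chicken breast $1.4444, cottage cheese $3.8333.
Take 1 serving of eggs: +0.8 mg iron for $0.45 (total $0.45, still need 4.9 mg).
Take 2 servings of kale: +3.4 mg iron for $2.10 (total $2.55, still need 1.5 mg).
Take 1.667 servings of chicken breast: +1.5 mg iron for $2.17 (total $4.72, still need 0.0 mg).
Greedy by cheapest-per-mg is optimal for a single linear constraint, so the minimum cost is $4.72.

$4.72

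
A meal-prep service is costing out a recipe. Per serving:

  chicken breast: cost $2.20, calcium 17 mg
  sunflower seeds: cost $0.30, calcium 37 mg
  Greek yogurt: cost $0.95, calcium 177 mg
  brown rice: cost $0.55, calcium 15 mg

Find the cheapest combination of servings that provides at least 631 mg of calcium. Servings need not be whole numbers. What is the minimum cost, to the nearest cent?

$3.39

Cost per mg of calcium: Greek yogurt $0.0054, sunflower seeds $0.0081, brown rice $0.0367, chicken breast $0.1294.
With no serving limits, use only Greek yogurt: 631 mg / 177 mg = 3.565 servings × $0.95 = $3.39.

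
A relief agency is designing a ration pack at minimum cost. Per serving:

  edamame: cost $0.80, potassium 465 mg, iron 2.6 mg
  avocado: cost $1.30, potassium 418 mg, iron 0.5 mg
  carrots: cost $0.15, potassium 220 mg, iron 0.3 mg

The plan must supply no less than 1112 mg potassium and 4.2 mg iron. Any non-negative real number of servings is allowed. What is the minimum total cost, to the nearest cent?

$1.42

edamame only: max(1112/465, 4.2/2.6) = 2.391 servings → $1.91.
avocado only: max(1112/418, 4.2/0.5) = 8.4 servings → $10.92.
carrots only: max(1112/220, 4.2/0.3) = 14 servings → $2.10.
edamame + avocado with both tight: 1.404 servings and 1.098 servings → $2.55.
edamame + carrots with both tight: 1.365 servings and 2.169 servings → $1.42.
avocado + carrots: intersection lies outside the first quadrant.
Cheapest feasible corner: $1.42.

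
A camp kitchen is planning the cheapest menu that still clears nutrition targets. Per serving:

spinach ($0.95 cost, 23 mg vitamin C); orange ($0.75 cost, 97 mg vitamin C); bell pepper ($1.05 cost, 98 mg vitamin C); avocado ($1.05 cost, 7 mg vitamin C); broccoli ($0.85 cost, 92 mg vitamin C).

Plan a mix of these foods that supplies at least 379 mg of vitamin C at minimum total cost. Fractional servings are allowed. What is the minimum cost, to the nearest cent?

$2.93

Cost per mg of vitamin C: orange $0.0077, broccoli $0.0092, bell pepper $0.0107, spinach $0.0413, avocado $0.1500.
With no serving limits, use only orange: 379 mg / 97 mg = 3.907 servings × $0.75 = $2.93.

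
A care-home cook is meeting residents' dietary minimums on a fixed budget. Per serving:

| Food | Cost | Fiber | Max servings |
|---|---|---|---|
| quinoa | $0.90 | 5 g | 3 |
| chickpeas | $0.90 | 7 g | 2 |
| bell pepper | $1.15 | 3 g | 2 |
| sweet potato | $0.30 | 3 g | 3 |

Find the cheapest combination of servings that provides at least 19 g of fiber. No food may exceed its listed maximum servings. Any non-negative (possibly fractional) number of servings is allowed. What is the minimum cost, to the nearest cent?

$2.19

Cost per g of fiber: sweet potato $0.1000, chickpeas $0.1286, quinoa $0.1800, bell pepper $0.3833.
Take 3 servings of sweet potato: +9.0 g fiber for $0.90 (total $0.90, still need 10.0 g).
Take 1.429 servings of chickpeas: +10.0 g fiber for $1.29 (total $2.19, still need 0.0 g).
Greedy by cheapest-per-g is optimal for a single linear constraint, so the minimum cost is $2.19.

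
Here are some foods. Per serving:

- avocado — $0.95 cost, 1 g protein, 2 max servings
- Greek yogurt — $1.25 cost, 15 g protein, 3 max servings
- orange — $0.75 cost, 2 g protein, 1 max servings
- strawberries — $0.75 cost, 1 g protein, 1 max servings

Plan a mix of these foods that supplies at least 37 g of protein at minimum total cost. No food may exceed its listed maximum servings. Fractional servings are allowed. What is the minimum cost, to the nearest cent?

$3.08

Cost per g of protein: Greek yogurt $0.0833, orange $0.3750, strawberries $0.7500, avocado $0.9500.
Take 2.467 servings of Greek yogurt: +37.0 g protein for $3.08 (total $3.08, still need 0.0 g).
Greedy by cheapest-per-g is optimal for a single linear constraint, so the minimum cost is $3.08.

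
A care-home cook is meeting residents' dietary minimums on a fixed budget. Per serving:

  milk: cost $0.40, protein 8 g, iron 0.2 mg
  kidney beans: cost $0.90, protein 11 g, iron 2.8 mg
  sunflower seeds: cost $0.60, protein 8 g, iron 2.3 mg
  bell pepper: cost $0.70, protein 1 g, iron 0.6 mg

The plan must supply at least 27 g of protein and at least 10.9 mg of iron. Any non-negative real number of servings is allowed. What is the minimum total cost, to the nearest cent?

$2.84

milk only: max(27/8, 10.9/0.2) = 54.5 servings → $21.80.
kidney beans only: max(27/11, 10.9/2.8) = 3.893 servings → $3.50.
sunflower seeds only: max(27/8, 10.9/2.3) = 4.739 servings → $2.84.
bell pepper only: max(27/1, 10.9/0.6) = 27 servings → $18.90.
milk + kidney beans: intersection lies outside the first quadrant.
milk + sunflower seeds with both targets exact would need a negative amount; discard.
milk + bell pepper with both tight: 1.152 servings and 17.78 servings → $12.91.
kidney beans + sunflower seeds: the both-tight solution has a negative serving — not a feasible corner.
kidney beans + bell pepper with both tight: 1.395 servings and 11.66 servings → $9.42.
sunflower seeds + bell pepper with both tight: 2.12 servings and 10.04 servings → $8.30.
So the least-cost plan costs $2.84.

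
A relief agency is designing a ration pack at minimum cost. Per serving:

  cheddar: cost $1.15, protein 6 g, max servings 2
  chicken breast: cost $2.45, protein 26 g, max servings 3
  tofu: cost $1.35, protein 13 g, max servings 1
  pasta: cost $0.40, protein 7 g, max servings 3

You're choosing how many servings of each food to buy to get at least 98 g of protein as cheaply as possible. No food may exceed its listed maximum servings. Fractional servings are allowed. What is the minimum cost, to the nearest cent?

Cost per g of protein: pasta $0.0571, chicken breast $0.0942, tofu $0.1038, cheddar $0.1917.
Take 3 servings of pasta: +21.0 g protein for $1.20 (total $1.20, still need 77.0 g).
Take 2.962 servings of chicken breast: +77.0 g protein for $7.26 (total $8.46, still need 0.0 g).
Greedy by cheapest-per-g is optimal for a single linear constraint, so the minimum cost is $8.46.

$8.46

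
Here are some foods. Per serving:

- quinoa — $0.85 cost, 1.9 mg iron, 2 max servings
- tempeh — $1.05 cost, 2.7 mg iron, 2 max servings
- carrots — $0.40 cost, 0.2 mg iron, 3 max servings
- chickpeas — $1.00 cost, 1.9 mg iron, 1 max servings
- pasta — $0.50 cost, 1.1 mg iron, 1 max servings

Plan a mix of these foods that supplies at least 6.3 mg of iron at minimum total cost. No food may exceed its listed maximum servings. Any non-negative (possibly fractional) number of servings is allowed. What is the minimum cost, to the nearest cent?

Cost per mg of iron: tempeh $0.3889, quinoa $0.4474, pasta $0.4545, chickpeas $0.5263, carrots $2.0000.
Take 2 servings of tempeh: +5.4 mg iron for $2.10 (total $2.10, still need 0.9 mg).
Take 0.4737 servings of quinoa: +0.9 mg iron for $0.40 (total $2.50, still need 0.0 mg).
Filling from the cheapest source first is optimal under one linear minimum: $2.50.

$2.50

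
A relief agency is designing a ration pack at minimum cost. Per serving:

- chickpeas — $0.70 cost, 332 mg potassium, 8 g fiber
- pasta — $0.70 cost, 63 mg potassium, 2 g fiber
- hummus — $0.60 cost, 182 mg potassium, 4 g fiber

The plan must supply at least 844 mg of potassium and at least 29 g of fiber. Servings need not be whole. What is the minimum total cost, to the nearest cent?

$2.54

Check every corner: each single food scaled to meet both minima, and each pair solved so both constraints bind.
chickpeas only: max(844/332, 29/8) = 3.625 servings → $2.54.
pasta only: max(844/63, 29/2) = 14.5 servings → $10.15.
hummus only: max(844/182, 29/4) = 7.25 servings → $4.35.
chickpeas + pasta: the both-tight solution has a negative serving — not a feasible corner.
chickpeas + hummus: the both-tight solution has a negative serving — not a feasible corner.
pasta + hummus: intersection lies outside the first quadrant.
Cheapest feasible corner: $2.54.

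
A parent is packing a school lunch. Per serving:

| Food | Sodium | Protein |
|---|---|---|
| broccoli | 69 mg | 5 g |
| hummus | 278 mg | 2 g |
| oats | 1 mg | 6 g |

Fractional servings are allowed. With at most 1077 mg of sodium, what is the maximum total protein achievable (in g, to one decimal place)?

Protein per mg sodium: oats 6, broccoli 0.07246, hummus 0.007194.
With no serving limits, spend the whole sodium allowance on oats: 1077 mg / 1 mg × 6 g = 6462.0 g.

6462.0 g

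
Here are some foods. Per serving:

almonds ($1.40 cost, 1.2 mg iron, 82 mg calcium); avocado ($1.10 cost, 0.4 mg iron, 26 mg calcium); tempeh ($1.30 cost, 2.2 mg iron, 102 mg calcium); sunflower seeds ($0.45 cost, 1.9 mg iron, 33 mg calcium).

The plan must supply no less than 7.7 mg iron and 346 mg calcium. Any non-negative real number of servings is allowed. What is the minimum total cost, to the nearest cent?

Two binding constraints pin down two serving amounts, so the optimal mix uses at most two foods. The candidates are each food alone (scaled to the tighter of iron/calcium) and each pair with both constraints tight.
almonds only: max(7.7/1.2, 346/82) = 6.417 servings → $8.98.
avocado only: max(7.7/0.4, 346/26) = 19.25 servings → $21.18.
tempeh only: max(7.7/2.2, 346/102) = 3.5 servings → $4.55.
sunflower seeds only: max(7.7/1.9, 346/33) = 10.48 servings → $4.72.
almonds + avocado: intersection lies outside the first quadrant.
almonds + tempeh: intersection lies outside the first quadrant.
almonds + sunflower seeds with both tight: 3.471 servings and 1.861 servings → $5.70.
avocado + tempeh: intersection lies outside the first quadrant.
avocado + sunflower seeds with both tight: 11.14 servings and 1.707 servings → $13.02.
tempeh + sunflower seeds with both tight: 3.328 servings and 0.1997 servings → $4.42.
So the least-cost plan costs $4.42.

$4.42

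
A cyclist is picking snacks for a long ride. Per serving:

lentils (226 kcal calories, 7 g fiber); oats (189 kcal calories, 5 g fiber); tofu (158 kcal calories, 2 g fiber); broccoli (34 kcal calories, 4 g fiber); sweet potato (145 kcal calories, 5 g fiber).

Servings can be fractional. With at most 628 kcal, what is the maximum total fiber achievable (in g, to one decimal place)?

73.9 g

Fiber per kcal: broccoli 0.1176, sweet potato 0.03448, lentils 0.03097, oats 0.02646, tofu 0.01266.
With no serving limits, spend the whole calories allowance on broccoli: 628 kcal / 34 kcal × 4 g = 73.9 g.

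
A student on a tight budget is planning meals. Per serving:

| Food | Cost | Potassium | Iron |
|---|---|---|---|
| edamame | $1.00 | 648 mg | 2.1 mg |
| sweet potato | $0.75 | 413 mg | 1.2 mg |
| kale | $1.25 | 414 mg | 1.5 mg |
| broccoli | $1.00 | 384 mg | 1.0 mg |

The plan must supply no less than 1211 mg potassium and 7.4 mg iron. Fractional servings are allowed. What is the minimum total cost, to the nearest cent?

$3.52

A basic optimal solution has at most two foods positive. Try each food alone and each pair with both targets met exactly.
edamame only: max(1211/648, 7.4/2.1) = 3.524 servings → $3.52.
sweet potato only: max(1211/413, 7.4/1.2) = 6.167 servings → $4.62.
kale only: max(1211/414, 7.4/1.5) = 4.933 servings → $6.17.
broccoli only: max(1211/384, 7.4/1.0) = 7.4 servings → $7.40.
edamame + sweet potato: intersection lies outside the first quadrant.
edamame + kale with both targets exact would need a negative amount; discard.
edamame + broccoli: intersection lies outside the first quadrant.
sweet potato + kale: the both-tight solution has a negative serving — not a feasible corner.
sweet potato + broccoli with both targets exact would need a negative amount; discard.
kale + broccoli: intersection lies outside the first quadrant.
So the least-cost plan costs $3.52.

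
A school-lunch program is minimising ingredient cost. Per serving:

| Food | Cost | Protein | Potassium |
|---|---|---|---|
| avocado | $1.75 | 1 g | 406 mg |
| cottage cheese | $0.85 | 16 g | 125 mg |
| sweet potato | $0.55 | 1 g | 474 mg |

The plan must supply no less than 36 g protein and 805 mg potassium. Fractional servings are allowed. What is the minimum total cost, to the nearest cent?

$2.47

For a min-cost LP with two ≥-constraints, a basic feasible solution has at most two positive variables.
avocado only: max(36/1, 805/406) = 36 servings → $63.00.
cottage cheese only: max(36/16, 805/125) = 6.44 servings → $5.47.
sweet potato only: max(36/1, 805/474) = 36 servings → $19.80.
avocado + cottage cheese with both tight: 1.315 servings and 2.168 servings → $4.14.
avocado + sweet potato: intersection lies outside the first quadrant.
cottage cheese + sweet potato with both tight: 2.18 servings and 1.123 servings → $2.47.
So the least-cost plan costs $2.47.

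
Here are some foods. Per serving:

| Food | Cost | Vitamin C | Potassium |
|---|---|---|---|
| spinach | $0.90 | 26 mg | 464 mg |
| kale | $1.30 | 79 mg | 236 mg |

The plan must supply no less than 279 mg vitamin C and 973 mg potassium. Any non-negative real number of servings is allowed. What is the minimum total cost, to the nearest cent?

Check every corner: each single food scaled to meet both minima, and each pair solved so both constraints bind.
spinach only: max(279/26, 973/464) = 10.73 servings → $9.66.
kale only: max(279/79, 973/236) = 4.123 servings → $5.36.
spinach + kale with both tight: 0.3612 servings and 3.413 servings → $4.76.
So the least-cost plan costs $4.76.

$4.76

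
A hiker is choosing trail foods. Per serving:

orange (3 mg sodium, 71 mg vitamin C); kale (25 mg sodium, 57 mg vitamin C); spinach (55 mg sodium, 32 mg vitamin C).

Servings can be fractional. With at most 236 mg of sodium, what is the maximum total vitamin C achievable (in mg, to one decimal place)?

5585.3 mg

Vitamin C per mg sodium: orange 23.67, kale 2.28, spinach 0.5818.
With no serving limits, spend the whole sodium allowance on orange: 236 mg / 3 mg × 71 mg = 5585.3 mg.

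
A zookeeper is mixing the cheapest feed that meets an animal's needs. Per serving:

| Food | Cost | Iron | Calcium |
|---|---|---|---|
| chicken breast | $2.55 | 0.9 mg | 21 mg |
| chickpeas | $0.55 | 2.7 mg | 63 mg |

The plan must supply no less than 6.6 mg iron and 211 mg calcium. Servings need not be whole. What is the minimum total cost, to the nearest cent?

$1.84

This is a tiny linear program; its minimum lies at a vertex of the feasible set. List the vertices and price them.
chicken breast only: max(6.6/0.9, 211/21) = 10.05 servings → $25.62.
chickpeas only: max(6.6/2.7, 211/63) = 3.349 servings → $1.84.
chicken breast + chickpeas (both tight): parallel constraints — no distinct corner.
So the least-cost plan costs $1.84.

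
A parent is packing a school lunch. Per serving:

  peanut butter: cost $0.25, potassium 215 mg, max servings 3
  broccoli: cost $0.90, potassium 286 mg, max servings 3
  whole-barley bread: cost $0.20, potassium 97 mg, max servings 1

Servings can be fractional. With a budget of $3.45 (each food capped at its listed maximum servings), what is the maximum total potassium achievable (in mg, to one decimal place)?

Potassium per dollar: peanut butter 860, whole-barley bread 485, broccoli 317.8.
Take 3 servings of peanut butter: spends $0.75, +645.0 mg potassium (running total 645.0 mg).
Take 1 serving of whole-barley bread: spends $0.20, +97.0 mg potassium (running total 742.0 mg).
Take 2.778 servings of broccoli: spends $2.50, +794.4 mg potassium (running total 1536.4 mg).
Greedy by best ratio exhausts the cost allowance optimally: 1536.4 mg.

1536.4 mg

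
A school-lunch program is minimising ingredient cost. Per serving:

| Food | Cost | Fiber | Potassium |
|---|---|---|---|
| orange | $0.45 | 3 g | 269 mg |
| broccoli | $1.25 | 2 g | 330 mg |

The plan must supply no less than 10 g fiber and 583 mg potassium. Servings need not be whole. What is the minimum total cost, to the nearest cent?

$1.50

For a min-cost LP with two ≥-constraints, a basic feasible solution has at most two positive variables.
orange only: max(10/3, 583/269) = 3.333 servings → $1.50.
broccoli only: max(10/2, 583/330) = 5 servings → $6.25.
orange + broccoli: the both-tight solution has a negative serving — not a feasible corner.
The minimum over all feasible corners is $1.50.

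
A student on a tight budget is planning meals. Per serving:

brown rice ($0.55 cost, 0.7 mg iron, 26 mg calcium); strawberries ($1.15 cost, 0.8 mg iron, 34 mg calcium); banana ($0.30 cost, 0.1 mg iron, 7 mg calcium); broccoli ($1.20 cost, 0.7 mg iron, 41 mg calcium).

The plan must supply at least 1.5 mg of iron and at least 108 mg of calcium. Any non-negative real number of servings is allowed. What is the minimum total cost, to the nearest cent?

For a min-cost LP with two ≥-constraints, a basic feasible solution has at most two positive variables.
brown rice only: max(1.5/0.7, 108/26) = 4.154 servings → $2.28.
strawberries only: max(1.5/0.8, 108/34) = 3.176 servings → $3.65.
banana only: max(1.5/0.1, 108/7) = 15.43 servings → $4.63.
broccoli only: max(1.5/0.7, 108/41) = 2.634 servings → $3.16.
brown rice + strawberries with both targets exact would need a negative amount; discard.
brown rice + banana with both targets exact would need a negative amount; discard.
brown rice + broccoli with both targets exact would need a negative amount; discard.
strawberries + banana: the both-tight solution has a negative serving — not a feasible corner.
strawberries + broccoli with both targets exact would need a negative amount; discard.
banana + broccoli with both targets exact would need a negative amount; discard.
The minimum over all feasible corners is $2.28.

$2.28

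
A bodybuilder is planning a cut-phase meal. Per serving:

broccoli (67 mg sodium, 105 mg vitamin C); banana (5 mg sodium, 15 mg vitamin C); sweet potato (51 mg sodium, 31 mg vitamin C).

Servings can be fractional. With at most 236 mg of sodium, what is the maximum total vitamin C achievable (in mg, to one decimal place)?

Vitamin C per mg sodium: banana 3, broccoli 1.567, sweet potato 0.6078.
With no serving limits, spend the whole sodium allowance on banana: 236 mg / 5 mg × 15 mg = 708.0 mg.

708.0 mg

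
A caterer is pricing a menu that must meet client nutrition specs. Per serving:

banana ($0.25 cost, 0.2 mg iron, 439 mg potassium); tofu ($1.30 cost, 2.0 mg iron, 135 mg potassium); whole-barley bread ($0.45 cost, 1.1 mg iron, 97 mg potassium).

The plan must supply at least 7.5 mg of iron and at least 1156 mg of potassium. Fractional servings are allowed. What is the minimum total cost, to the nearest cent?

An LP optimum is at a vertex; with two nutrient constraints at most two foods are used. Check each candidate.
banana only: max(7.5/0.2, 1156/439) = 37.5 servings → $9.38.
tofu only: max(7.5/2.0, 1156/135) = 8.563 servings → $11.13.
whole-barley bread only: max(7.5/1.1, 1156/97) = 11.92 servings → $5.36.
banana + tofu with both tight: 1.527 servings and 3.597 servings → $5.06.
banana + whole-barley bread with both tight: 1.174 servings and 6.605 servings → $3.27.
tofu + whole-barley bread with both targets exact would need a negative amount; discard.
So the least-cost plan costs $3.27.

$3.27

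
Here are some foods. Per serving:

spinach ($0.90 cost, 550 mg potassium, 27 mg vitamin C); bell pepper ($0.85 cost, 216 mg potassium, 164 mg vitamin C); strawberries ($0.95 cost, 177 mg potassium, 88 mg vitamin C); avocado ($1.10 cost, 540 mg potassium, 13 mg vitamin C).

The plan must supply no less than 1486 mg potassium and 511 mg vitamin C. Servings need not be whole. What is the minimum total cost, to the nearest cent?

$3.85

With two linear requirements the optimum uses one or two foods; enumerate the corners.
spinach only: max(1486/550, 511/27) = 18.93 servings → $17.03.
bell pepper only: max(1486/216, 511/164) = 6.88 servings → $5.85.
strawberries only: max(1486/177, 511/88) = 8.395 servings → $7.98.
avocado only: max(1486/540, 511/13) = 39.31 servings → $43.24.
spinach + bell pepper with both tight: 1.58 servings and 2.856 servings → $3.85.
spinach + strawberries with both tight: 0.9243 servings and 5.523 servings → $6.08.
spinach + avocado with both targets exact would need a negative amount; discard.
bell pepper + strawberries: the both-tight solution has a negative serving — not a feasible corner.
bell pepper + avocado with both tight: 2.993 servings and 1.555 servings → $4.25.
strawberries + avocado with both tight: 5.675 servings and 0.8917 servings → $6.37.
The minimum over all feasible corners is $3.85.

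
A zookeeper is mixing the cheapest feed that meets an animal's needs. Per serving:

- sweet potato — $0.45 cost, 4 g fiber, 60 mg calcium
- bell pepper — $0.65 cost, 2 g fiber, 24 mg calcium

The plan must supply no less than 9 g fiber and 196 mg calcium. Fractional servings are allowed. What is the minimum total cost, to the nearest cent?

For a min-cost LP with two ≥-constraints, a basic feasible solution has at most two positive variables.
sweet potato only: max(9/4, 196/60) = 3.267 servings → $1.47.
bell pepper only: max(9/2, 196/24) = 8.167 servings → $5.31.
sweet potato + bell pepper with both targets exact would need a negative amount; discard.
The minimum over all feasible corners is $1.47.

$1.47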